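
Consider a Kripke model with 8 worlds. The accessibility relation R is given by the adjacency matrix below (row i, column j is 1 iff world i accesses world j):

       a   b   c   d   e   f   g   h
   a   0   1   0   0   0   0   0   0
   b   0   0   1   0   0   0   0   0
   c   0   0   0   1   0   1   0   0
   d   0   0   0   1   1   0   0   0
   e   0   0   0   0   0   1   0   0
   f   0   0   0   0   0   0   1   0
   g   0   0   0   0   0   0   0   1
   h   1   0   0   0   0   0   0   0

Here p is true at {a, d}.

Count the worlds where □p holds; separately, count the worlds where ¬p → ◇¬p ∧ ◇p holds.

1 and 3

For □p:
a: successors {b}; p there: b:F. ✗
b: successors {c}; p there: c:F. ✗
c: successors {d, f}; p there: d:T, f:F. ✗
d: successors {d, e}; p there: d:T, e:F. ✗
e: successors {f}; p there: f:F. ✗
f: successors {g}; p there: g:F. ✗
g: successors {h}; p there: h:F. ✗
h: successors {a}; p there: a:T. ✓
— 1 world.
For ¬p → ◇¬p ∧ ◇p:
a: ¬p is F, ◇¬p ∧ ◇p is F. ✓
b: ¬p is T, ◇¬p ∧ ◇p is F. ✗
c: ¬p is T, ◇¬p ∧ ◇p is T. ✓
d: ¬p is F, ◇¬p ∧ ◇p is T. ✓
e: ¬p is T, ◇¬p ∧ ◇p is F. ✗
f: ¬p is T, ◇¬p ∧ ◇p is F. ✗
g: ¬p is T, ◇¬p ∧ ◇p is F. ✗
h: ¬p is T, ◇¬p ∧ ◇p is F. ✗
— 3 worlds.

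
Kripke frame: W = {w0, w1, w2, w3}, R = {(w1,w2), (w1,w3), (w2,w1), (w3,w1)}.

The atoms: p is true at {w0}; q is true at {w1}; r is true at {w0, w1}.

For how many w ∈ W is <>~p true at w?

3

w0: no successors, so <>~p fails. ✗
w1: successors {w2, w3}; ~p there: w2:T, w3:T. ✓
w2: successors {w1}; ~p there: w1:T. ✓
w3: successors {w1}; ~p there: w1:T. ✓
Satisfying worlds: {w1, w2, w3}.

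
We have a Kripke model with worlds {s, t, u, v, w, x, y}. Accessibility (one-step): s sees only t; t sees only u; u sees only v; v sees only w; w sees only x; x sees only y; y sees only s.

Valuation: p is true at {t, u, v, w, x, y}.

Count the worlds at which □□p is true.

6

s: successors {t}; □p there: t:T. ✓
t: successors {u}; □p there: u:T. ✓
u: successors {v}; □p there: v:T. ✓
v: successors {w}; □p there: w:T. ✓
w: successors {x}; □p there: x:T. ✓
x: successors {y}; □p there: y:F. ✗
y: successors {s}; □p there: s:T. ✓
Satisfying worlds: {s, t, u, v, w, y}.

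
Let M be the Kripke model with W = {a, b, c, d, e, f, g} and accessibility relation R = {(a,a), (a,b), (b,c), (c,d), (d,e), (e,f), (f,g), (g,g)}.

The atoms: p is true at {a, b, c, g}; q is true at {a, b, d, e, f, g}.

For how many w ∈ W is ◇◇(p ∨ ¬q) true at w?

4

a: successors {a, b}; ◇(p ∨ ¬q) there: a:T, b:T. ✓
b: successors {c}; ◇(p ∨ ¬q) there: c:F. ✗
c: successors {d}; ◇(p ∨ ¬q) there: d:F. ✗
d: successors {e}; ◇(p ∨ ¬q) there: e:F. ✗
e: successors {f}; ◇(p ∨ ¬q) there: f:T. ✓
f: successors {g}; ◇(p ∨ ¬q) there: g:T. ✓
g: successors {g}; ◇(p ∨ ¬q) there: g:T. ✓
Satisfying worlds: {a, e, f, g}.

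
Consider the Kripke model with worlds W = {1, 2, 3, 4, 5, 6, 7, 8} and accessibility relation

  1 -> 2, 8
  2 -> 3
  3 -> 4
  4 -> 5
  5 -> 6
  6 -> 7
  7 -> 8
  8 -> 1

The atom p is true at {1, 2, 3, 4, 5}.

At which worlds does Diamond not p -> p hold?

1: Diamond not p is T, p is T. ✓
2: Diamond not p is F, p is T. ✓
3: Diamond not p is F, p is T. ✓
4: Diamond not p is F, p is T. ✓
5: Diamond not p is T, p is T. ✓
6: Diamond not p is T, p is F. ✗
7: Diamond not p is T, p is F. ✗
8: Diamond not p is F, p is F. ✓

{1, 2, 3, 4, 5, 8}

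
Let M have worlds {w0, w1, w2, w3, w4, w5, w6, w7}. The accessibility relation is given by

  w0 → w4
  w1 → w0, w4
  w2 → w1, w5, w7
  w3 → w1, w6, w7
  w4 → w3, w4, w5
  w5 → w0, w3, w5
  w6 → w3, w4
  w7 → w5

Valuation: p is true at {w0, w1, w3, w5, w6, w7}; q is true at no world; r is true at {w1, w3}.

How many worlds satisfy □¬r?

3

w0: successors {w4}; ¬r there: w4:T. ✓
w1: successors {w0, w4}; ¬r there: w0:T, w4:T. ✓
w2: successors {w1, w5, w7}; ¬r there: w1:F, w5:T, w7:T. ✗
w3: successors {w1, w6, w7}; ¬r there: w1:F, w6:T, w7:T. ✗
w4: successors {w3, w4, w5}; ¬r there: w3:F, w4:T, w5:T. ✗
w5: successors {w0, w3, w5}; ¬r there: w0:T, w3:F, w5:T. ✗
w6: successors {w3, w4}; ¬r there: w3:F, w4:T. ✗
w7: successors {w5}; ¬r there: w5:T. ✓
Satisfying worlds: {w0, w1, w7}.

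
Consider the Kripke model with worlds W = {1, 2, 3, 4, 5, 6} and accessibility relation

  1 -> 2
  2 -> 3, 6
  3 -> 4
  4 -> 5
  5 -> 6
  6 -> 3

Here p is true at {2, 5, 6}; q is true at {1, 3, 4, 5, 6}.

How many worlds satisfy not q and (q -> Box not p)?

1: not q is F, q -> Box not p is F. ✗
2: not q is T, q -> Box not p is T. ✓
3: not q is F, q -> Box not p is T. ✗
4: not q is F, q -> Box not p is F. ✗
5: not q is F, q -> Box not p is F. ✗
6: not q is F, q -> Box not p is T. ✗
Satisfying worlds: {2}.

1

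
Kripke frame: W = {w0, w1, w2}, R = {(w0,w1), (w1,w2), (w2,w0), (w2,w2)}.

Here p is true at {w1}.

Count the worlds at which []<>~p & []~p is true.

w0: []<>~p is T, []~p is F. ✗
w1: []<>~p is T, []~p is T. ✓
w2: []<>~p is F, []~p is T. ✗
Satisfying worlds: {w1}.

1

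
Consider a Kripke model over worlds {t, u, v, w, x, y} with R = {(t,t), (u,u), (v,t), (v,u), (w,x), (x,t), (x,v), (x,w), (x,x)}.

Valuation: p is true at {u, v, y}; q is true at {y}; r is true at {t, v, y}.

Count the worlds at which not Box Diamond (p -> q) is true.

t: Box Diamond (p -> q) is T. ✗
u: Box Diamond (p -> q) is F. ✓
v: Box Diamond (p -> q) is F. ✓
w: Box Diamond (p -> q) is T. ✗
x: Box Diamond (p -> q) is T. ✗
y: Box Diamond (p -> q) is T. ✗
Satisfying worlds: {u, v}.

2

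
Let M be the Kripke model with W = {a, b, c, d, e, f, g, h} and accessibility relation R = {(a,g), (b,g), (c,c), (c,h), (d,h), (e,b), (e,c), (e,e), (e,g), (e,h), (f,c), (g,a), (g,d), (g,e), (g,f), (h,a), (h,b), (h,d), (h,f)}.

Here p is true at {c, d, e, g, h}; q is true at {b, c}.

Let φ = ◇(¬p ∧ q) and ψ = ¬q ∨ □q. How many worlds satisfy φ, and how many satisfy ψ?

For ◇(¬p ∧ q):
a: successors {g}; ¬p ∧ q there: g:F. ✗
b: successors {g}; ¬p ∧ q there: g:F. ✗
c: successors {c, h}; ¬p ∧ q there: c:F, h:F. ✗
d: successors {h}; ¬p ∧ q there: h:F. ✗
e: successors {b, c, e, g, h}; ¬p ∧ q there: b:T, c:F, e:F, g:F, h:F. ✓
f: successors {c}; ¬p ∧ q there: c:F. ✗
g: successors {a, d, e, f}; ¬p ∧ q there: a:F, d:F, e:F, f:F. ✗
h: successors {a, b, d, f}; ¬p ∧ q there: a:F, b:T, d:F, f:F. ✓
— 2 worlds.
For ¬q ∨ □q:
a: ¬q is T, □q is F. ✓
b: ¬q is F, □q is F. ✗
c: ¬q is F, □q is F. ✗
d: ¬q is T, □q is F. ✓
e: ¬q is T, □q is F. ✓
f: ¬q is T, □q is T. ✓
g: ¬q is T, □q is F. ✓
h: ¬q is T, □q is F. ✓
— 6 worlds.

2 and 6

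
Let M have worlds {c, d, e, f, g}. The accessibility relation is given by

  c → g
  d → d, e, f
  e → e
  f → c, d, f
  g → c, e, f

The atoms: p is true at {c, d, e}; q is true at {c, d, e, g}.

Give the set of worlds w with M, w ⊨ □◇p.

c: successors {g}; ◇p there: g:T. ✓
d: successors {d, e, f}; ◇p there: d:T, e:T, f:T. ✓
e: successors {e}; ◇p there: e:T. ✓
f: successors {c, d, f}; ◇p there: c:F, d:T, f:T. ✗
g: successors {c, e, f}; ◇p there: c:F, e:T, f:T. ✗

{c, d, e}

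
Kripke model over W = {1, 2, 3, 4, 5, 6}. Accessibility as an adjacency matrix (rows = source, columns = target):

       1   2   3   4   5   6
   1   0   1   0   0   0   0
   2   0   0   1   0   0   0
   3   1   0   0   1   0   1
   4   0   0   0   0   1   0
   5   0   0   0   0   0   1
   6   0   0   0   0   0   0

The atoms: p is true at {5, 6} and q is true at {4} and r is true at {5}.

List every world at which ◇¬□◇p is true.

{2, 3, 4}

1: successors {2}; ¬□◇p there: 2:F. ✗
2: successors {3}; ¬□◇p there: 3:T. ✓
3: successors {1, 4, 6}; ¬□◇p there: 1:T, 4:F, 6:F. ✓
4: successors {5}; ¬□◇p there: 5:T. ✓
5: successors {6}; ¬□◇p there: 6:F. ✗
6: no successors, so ◇¬□◇p fails. ✗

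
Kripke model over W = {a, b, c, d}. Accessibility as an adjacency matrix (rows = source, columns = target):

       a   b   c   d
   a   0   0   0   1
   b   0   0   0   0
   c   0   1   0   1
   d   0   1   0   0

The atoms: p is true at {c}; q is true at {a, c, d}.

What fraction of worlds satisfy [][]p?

1/2

a: successors {d}; []p there: d:F. ✗
b: no successors, so [][]p holds vacuously. ✓
c: successors {b, d}; []p there: b:T, d:F. ✗
d: successors {b}; []p there: b:T. ✓
That's 2 of 4 worlds, so 2/4 = 1/2.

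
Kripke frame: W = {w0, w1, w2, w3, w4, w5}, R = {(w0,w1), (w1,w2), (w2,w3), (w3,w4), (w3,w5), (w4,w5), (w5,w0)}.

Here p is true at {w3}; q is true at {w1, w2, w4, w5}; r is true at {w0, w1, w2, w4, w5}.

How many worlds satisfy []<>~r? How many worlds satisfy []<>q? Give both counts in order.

1 and 3

For []<>~r:
w0: successors {w1}; <>~r there: w1:F. ✗
w1: successors {w2}; <>~r there: w2:T. ✓
w2: successors {w3}; <>~r there: w3:F. ✗
w3: successors {w4, w5}; <>~r there: w4:F, w5:F. ✗
w4: successors {w5}; <>~r there: w5:F. ✗
w5: successors {w0}; <>~r there: w0:F. ✗
— 1 world.
For []<>q:
w0: successors {w1}; <>q there: w1:T. ✓
w1: successors {w2}; <>q there: w2:F. ✗
w2: successors {w3}; <>q there: w3:T. ✓
w3: successors {w4, w5}; <>q there: w4:T, w5:F. ✗
w4: successors {w5}; <>q there: w5:F. ✗
w5: successors {w0}; <>q there: w0:T. ✓
— 3 worlds.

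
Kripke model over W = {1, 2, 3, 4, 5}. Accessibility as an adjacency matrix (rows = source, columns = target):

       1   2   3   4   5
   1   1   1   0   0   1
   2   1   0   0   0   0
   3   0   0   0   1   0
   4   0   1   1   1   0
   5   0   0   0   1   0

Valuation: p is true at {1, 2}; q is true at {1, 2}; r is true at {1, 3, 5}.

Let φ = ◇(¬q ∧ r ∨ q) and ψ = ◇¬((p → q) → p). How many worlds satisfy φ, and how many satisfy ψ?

For ◇(¬q ∧ r ∨ q):
1: successors {1, 2, 5}; ¬q ∧ r ∨ q there: 1:T, 2:T, 5:T. ✓
2: successors {1}; ¬q ∧ r ∨ q there: 1:T. ✓
3: successors {4}; ¬q ∧ r ∨ q there: 4:F. ✗
4: successors {2, 3, 4}; ¬q ∧ r ∨ q there: 2:T, 3:T, 4:F. ✓
5: successors {4}; ¬q ∧ r ∨ q there: 4:F. ✗
— 3 worlds.
For ◇¬((p → q) → p):
1: successors {1, 2, 5}; ¬((p → q) → p) there: 1:F, 2:F, 5:T. ✓
2: successors {1}; ¬((p → q) → p) there: 1:F. ✗
3: successors {4}; ¬((p → q) → p) there: 4:T. ✓
4: successors {2, 3, 4}; ¬((p → q) → p) there: 2:F, 3:T, 4:T. ✓
5: successors {4}; ¬((p → q) → p) there: 4:T. ✓
— 4 worlds.

3 and 4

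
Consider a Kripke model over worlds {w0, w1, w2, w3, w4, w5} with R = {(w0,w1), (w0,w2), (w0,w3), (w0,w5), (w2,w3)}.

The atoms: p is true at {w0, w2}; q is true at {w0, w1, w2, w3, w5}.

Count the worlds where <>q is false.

w0: successors {w1, w2, w3, w5}; q there: w1:T, w2:T, w3:T, w5:T. ✓
w1: no successors, so <>q fails. ✗
w2: successors {w3}; q there: w3:T. ✓
w3: no successors, so <>q fails. ✗
w4: no successors, so <>q fails. ✗
w5: no successors, so <>q fails. ✗
Satisfying worlds: {w0, w2}.
So <>q fails at the other 4 worlds.

4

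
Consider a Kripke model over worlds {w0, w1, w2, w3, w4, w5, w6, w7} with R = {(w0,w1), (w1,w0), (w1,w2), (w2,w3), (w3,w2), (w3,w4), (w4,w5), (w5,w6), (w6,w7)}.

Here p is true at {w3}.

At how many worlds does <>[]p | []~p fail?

w0: <>[]p is F, []~p is T. ✓
w1: <>[]p is T, []~p is T. ✓
w2: <>[]p is F, []~p is F. ✗
w3: <>[]p is T, []~p is T. ✓
w4: <>[]p is F, []~p is T. ✓
w5: <>[]p is F, []~p is T. ✓
w6: <>[]p is T, []~p is T. ✓
w7: <>[]p is F, []~p is T. ✓
Satisfying worlds: {w0, w1, w3, w4, w5, w6, w7}.
So <>[]p | []~p fails at the other 1 world.

1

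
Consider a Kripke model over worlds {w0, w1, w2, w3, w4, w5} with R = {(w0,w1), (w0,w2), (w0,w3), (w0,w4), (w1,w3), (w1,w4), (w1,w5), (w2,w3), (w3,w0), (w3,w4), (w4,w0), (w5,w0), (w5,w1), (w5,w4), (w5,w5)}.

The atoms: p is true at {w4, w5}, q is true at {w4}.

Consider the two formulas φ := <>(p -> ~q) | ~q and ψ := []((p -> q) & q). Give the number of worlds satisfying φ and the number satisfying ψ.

6 and 0

For <>(p -> ~q) | ~q:
w0: <>(p -> ~q) is T, ~q is T. ✓
w1: <>(p -> ~q) is T, ~q is T. ✓
w2: <>(p -> ~q) is T, ~q is T. ✓
w3: <>(p -> ~q) is T, ~q is T. ✓
w4: <>(p -> ~q) is T, ~q is F. ✓
w5: <>(p -> ~q) is T, ~q is T. ✓
— 6 worlds.
For []((p -> q) & q):
w0: successors {w1, w2, w3, w4}; (p -> q) & q there: w1:F, w2:F, w3:F, w4:T. ✗
w1: successors {w3, w4, w5}; (p -> q) & q there: w3:F, w4:T, w5:F. ✗
w2: successors {w3}; (p -> q) & q there: w3:F. ✗
w3: successors {w0, w4}; (p -> q) & q there: w0:F, w4:T. ✗
w4: successors {w0}; (p -> q) & q there: w0:F. ✗
w5: successors {w0, w1, w4, w5}; (p -> q) & q there: w0:F, w1:F, w4:T, w5:F. ✗
— 0 worlds.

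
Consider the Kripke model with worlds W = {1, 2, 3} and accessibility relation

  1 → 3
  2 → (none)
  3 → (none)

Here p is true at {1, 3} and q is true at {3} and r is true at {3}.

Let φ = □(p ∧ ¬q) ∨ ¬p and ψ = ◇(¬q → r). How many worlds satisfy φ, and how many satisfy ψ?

For □(p ∧ ¬q) ∨ ¬p:
1: □(p ∧ ¬q) is F, ¬p is F. ✗
2: □(p ∧ ¬q) is T, ¬p is T. ✓
3: □(p ∧ ¬q) is T, ¬p is F. ✓
— 2 worlds.
For ◇(¬q → r):
1: successors {3}; ¬q → r there: 3:T. ✓
2: no successors, so ◇(¬q → r) fails. ✗
3: no successors, so ◇(¬q → r) fails. ✗
— 1 world.

2 and 1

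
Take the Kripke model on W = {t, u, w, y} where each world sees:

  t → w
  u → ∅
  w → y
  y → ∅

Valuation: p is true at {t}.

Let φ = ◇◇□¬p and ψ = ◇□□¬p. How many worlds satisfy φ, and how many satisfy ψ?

For ◇◇□¬p:
t: successors {w}; ◇□¬p there: w:T. ✓
u: no successors, so ◇◇□¬p fails. ✗
w: successors {y}; ◇□¬p there: y:F. ✗
y: no successors, so ◇◇□¬p fails. ✗
— 1 world.
For ◇□□¬p:
t: successors {w}; □□¬p there: w:T. ✓
u: no successors, so ◇□□¬p fails. ✗
w: successors {y}; □□¬p there: y:T. ✓
y: no successors, so ◇□□¬p fails. ✗
— 2 worlds.

1 and 2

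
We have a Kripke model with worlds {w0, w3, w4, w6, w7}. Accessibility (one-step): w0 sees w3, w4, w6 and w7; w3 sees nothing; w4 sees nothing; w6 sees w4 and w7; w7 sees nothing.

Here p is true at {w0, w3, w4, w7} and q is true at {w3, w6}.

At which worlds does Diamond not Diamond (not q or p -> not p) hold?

w0: successors {w3, w4, w6, w7}; not Diamond (not q or p -> not p) there: w3:T, w4:T, w6:T, w7:T. ✓
w3: no successors, so Diamond not Diamond (not q or p -> not p) fails. ✗
w4: no successors, so Diamond not Diamond (not q or p -> not p) fails. ✗
w6: successors {w4, w7}; not Diamond (not q or p -> not p) there: w4:T, w7:T. ✓
w7: no successors, so Diamond not Diamond (not q or p -> not p) fails. ✗

{w0, w6}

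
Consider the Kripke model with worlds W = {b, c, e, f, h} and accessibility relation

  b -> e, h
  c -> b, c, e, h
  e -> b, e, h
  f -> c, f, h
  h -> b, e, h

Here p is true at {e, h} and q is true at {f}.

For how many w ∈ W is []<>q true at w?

b: successors {e, h}; <>q there: e:F, h:F. ✗
c: successors {b, c, e, h}; <>q there: b:F, c:F, e:F, h:F. ✗
e: successors {b, e, h}; <>q there: b:F, e:F, h:F. ✗
f: successors {c, f, h}; <>q there: c:F, f:T, h:F. ✗
h: successors {b, e, h}; <>q there: b:F, e:F, h:F. ✗
Satisfying worlds: ∅.

0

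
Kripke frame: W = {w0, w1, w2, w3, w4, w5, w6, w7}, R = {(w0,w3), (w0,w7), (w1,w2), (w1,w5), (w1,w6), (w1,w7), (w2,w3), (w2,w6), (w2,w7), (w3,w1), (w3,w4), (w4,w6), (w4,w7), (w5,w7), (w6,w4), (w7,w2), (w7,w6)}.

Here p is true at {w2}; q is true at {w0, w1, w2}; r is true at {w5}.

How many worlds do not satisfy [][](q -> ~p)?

6

w0: successors {w3, w7}; [](q -> ~p) there: w3:T, w7:F. ✗
w1: successors {w2, w5, w6, w7}; [](q -> ~p) there: w2:T, w5:T, w6:T, w7:F. ✗
w2: successors {w3, w6, w7}; [](q -> ~p) there: w3:T, w6:T, w7:F. ✗
w3: successors {w1, w4}; [](q -> ~p) there: w1:F, w4:T. ✗
w4: successors {w6, w7}; [](q -> ~p) there: w6:T, w7:F. ✗
w5: successors {w7}; [](q -> ~p) there: w7:F. ✗
w6: successors {w4}; [](q -> ~p) there: w4:T. ✓
w7: successors {w2, w6}; [](q -> ~p) there: w2:T, w6:T. ✓
Satisfying worlds: {w6, w7}.
So [][](q -> ~p) fails at the other 6 worlds.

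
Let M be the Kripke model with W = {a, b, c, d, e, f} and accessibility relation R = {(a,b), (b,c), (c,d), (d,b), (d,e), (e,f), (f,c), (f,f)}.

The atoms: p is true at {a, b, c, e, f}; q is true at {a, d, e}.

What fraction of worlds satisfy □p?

a: successors {b}; p there: b:T. ✓
b: successors {c}; p there: c:T. ✓
c: successors {d}; p there: d:F. ✗
d: successors {b, e}; p there: b:T, e:T. ✓
e: successors {f}; p there: f:T. ✓
f: successors {c, f}; p there: c:T, f:T. ✓
That's 5 of 6 worlds, so 5/6.

5/6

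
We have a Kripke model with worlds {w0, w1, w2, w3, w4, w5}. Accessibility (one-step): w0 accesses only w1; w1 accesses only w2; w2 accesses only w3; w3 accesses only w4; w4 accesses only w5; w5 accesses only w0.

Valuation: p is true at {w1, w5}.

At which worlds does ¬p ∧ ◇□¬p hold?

{w0, w2, w4}

w0: ¬p is T, ◇□¬p is T. ✓
w1: ¬p is F, ◇□¬p is T. ✗
w2: ¬p is T, ◇□¬p is T. ✓
w3: ¬p is T, ◇□¬p is F. ✗
w4: ¬p is T, ◇□¬p is T. ✓
w5: ¬p is F, ◇□¬p is F. ✗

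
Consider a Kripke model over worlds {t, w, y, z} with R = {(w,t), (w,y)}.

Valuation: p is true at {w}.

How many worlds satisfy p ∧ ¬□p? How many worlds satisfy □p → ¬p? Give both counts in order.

For p ∧ ¬□p:
t: p is F, ¬□p is F. ✗
w: p is T, ¬□p is T. ✓
y: p is F, ¬□p is F. ✗
z: p is F, ¬□p is F. ✗
— 1 world.
For □p → ¬p:
t: □p is T, ¬p is T. ✓
w: □p is F, ¬p is F. ✓
y: □p is T, ¬p is T. ✓
z: □p is T, ¬p is T. ✓
— 4 worlds.

1 and 4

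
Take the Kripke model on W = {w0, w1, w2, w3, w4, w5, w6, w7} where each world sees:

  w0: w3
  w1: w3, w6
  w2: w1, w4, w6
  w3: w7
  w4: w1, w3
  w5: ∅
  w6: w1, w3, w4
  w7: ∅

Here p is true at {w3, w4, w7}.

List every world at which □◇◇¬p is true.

{w2, w5, w7}

w0: successors {w3}; ◇◇¬p there: w3:F. ✗
w1: successors {w3, w6}; ◇◇¬p there: w3:F, w6:T. ✗
w2: successors {w1, w4, w6}; ◇◇¬p there: w1:T, w4:T, w6:T. ✓
w3: successors {w7}; ◇◇¬p there: w7:F. ✗
w4: successors {w1, w3}; ◇◇¬p there: w1:T, w3:F. ✗
w5: no successors, so □◇◇¬p holds vacuously. ✓
w6: successors {w1, w3, w4}; ◇◇¬p there: w1:T, w3:F, w4:T. ✗
w7: no successors, so □◇◇¬p holds vacuously. ✓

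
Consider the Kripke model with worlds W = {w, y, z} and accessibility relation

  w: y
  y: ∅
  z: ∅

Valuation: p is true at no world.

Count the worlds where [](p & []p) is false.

w: successors {y}; p & []p there: y:F. ✗
y: no successors, so [](p & []p) holds vacuously. ✓
z: no successors, so [](p & []p) holds vacuously. ✓
Satisfying worlds: {y, z}.
So [](p & []p) fails at the other 1 world.

1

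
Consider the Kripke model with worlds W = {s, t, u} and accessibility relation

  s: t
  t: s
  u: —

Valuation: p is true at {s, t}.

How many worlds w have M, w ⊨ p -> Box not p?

s: p is T, Box not p is F. ✗
t: p is T, Box not p is F. ✗
u: p is F, Box not p is T. ✓
Satisfying worlds: {u}.

1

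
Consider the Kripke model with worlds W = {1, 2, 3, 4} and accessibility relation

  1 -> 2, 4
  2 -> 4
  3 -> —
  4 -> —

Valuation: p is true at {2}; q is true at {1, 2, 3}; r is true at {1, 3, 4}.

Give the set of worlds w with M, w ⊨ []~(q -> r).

1: successors {2, 4}; ~(q -> r) there: 2:T, 4:F. ✗
2: successors {4}; ~(q -> r) there: 4:F. ✗
3: no successors, so []~(q -> r) holds vacuously. ✓
4: no successors, so []~(q -> r) holds vacuously. ✓

{3, 4}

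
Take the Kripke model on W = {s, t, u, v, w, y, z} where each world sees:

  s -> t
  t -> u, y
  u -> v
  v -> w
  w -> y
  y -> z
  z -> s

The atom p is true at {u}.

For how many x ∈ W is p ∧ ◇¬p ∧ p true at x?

s: p is F, ◇¬p ∧ p is F. ✗
t: p is F, ◇¬p ∧ p is F. ✗
u: p is T, ◇¬p ∧ p is T. ✓
v: p is F, ◇¬p ∧ p is F. ✗
w: p is F, ◇¬p ∧ p is F. ✗
y: p is F, ◇¬p ∧ p is F. ✗
z: p is F, ◇¬p ∧ p is F. ✗
Satisfying worlds: {u}.

1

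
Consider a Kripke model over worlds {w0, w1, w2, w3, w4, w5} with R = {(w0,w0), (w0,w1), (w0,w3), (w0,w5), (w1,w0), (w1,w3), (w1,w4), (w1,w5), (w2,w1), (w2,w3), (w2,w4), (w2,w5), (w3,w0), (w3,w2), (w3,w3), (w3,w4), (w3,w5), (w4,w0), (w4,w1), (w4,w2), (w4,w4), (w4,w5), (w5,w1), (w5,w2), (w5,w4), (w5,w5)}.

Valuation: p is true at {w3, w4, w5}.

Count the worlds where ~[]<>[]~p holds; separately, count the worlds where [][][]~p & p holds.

6 and 0

For ~[]<>[]~p:
w0: []<>[]~p is F. ✓
w1: []<>[]~p is F. ✓
w2: []<>[]~p is F. ✓
w3: []<>[]~p is F. ✓
w4: []<>[]~p is F. ✓
w5: []<>[]~p is F. ✓
— 6 worlds.
For [][][]~p & p:
w0: [][][]~p is F, p is F. ✗
w1: [][][]~p is F, p is F. ✗
w2: [][][]~p is F, p is F. ✗
w3: [][][]~p is F, p is T. ✗
w4: [][][]~p is F, p is T. ✗
w5: [][][]~p is F, p is T. ✗
— 0 worlds.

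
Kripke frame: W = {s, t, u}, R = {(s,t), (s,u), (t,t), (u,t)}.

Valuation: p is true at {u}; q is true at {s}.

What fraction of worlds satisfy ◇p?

1/3

s: successors {t, u}; p there: t:F, u:T. ✓
t: successors {t}; p there: t:F. ✗
u: successors {t}; p there: t:F. ✗
That's 1 of 3 worlds, so 1/3.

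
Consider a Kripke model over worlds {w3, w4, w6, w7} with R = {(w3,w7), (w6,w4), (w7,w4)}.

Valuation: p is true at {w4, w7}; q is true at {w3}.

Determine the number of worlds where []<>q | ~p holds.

w3: []<>q is F, ~p is T. ✓
w4: []<>q is T, ~p is F. ✓
w6: []<>q is F, ~p is T. ✓
w7: []<>q is F, ~p is F. ✗
Satisfying worlds: {w3, w4, w6}.

3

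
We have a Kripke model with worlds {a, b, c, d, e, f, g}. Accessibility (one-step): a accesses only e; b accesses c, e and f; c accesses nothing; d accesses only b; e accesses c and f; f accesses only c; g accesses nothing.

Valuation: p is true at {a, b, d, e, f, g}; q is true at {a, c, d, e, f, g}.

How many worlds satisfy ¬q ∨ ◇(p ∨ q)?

a: ¬q is F, ◇(p ∨ q) is T. ✓
b: ¬q is T, ◇(p ∨ q) is T. ✓
c: ¬q is F, ◇(p ∨ q) is F. ✗
d: ¬q is F, ◇(p ∨ q) is T. ✓
e: ¬q is F, ◇(p ∨ q) is T. ✓
f: ¬q is F, ◇(p ∨ q) is T. ✓
g: ¬q is F, ◇(p ∨ q) is F. ✗
Satisfying worlds: {a, b, d, e, f}.

5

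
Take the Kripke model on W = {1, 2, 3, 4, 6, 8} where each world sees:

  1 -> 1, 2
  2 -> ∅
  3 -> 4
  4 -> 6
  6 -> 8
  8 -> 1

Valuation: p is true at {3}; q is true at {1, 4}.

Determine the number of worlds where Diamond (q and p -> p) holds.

1: successors {1, 2}; q and p -> p there: 1:T, 2:T. ✓
2: no successors, so Diamond (q and p -> p) fails. ✗
3: successors {4}; q and p -> p there: 4:T. ✓
4: successors {6}; q and p -> p there: 6:T. ✓
6: successors {8}; q and p -> p there: 8:T. ✓
8: successors {1}; q and p -> p there: 1:T. ✓
Satisfying worlds: {1, 3, 4, 6, 8}.

5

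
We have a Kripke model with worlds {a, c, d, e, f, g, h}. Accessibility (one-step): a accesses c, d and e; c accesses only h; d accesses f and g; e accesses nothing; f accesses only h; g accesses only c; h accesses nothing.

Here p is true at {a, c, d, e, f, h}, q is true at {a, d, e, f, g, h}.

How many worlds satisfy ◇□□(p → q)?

a: successors {c, d, e}; □□(p → q) there: c:T, d:F, e:T. ✓
c: successors {h}; □□(p → q) there: h:T. ✓
d: successors {f, g}; □□(p → q) there: f:T, g:T. ✓
e: no successors, so ◇□□(p → q) fails. ✗
f: successors {h}; □□(p → q) there: h:T. ✓
g: successors {c}; □□(p → q) there: c:T. ✓
h: no successors, so ◇□□(p → q) fails. ✗
Satisfying worlds: {a, c, d, f, g}.

5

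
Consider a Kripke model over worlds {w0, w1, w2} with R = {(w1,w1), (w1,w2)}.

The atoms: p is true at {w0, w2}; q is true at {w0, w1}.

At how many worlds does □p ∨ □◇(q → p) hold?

w0: □p is T, □◇(q → p) is T. ✓
w1: □p is F, □◇(q → p) is F. ✗
w2: □p is T, □◇(q → p) is T. ✓
Satisfying worlds: {w0, w2}.

2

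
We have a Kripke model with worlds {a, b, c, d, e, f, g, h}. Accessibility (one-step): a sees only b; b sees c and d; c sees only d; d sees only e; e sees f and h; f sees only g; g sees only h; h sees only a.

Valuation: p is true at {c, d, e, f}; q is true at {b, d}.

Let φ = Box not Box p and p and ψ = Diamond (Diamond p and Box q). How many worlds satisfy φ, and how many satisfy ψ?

3 and 1

For Box not Box p and p:
a: Box not Box p is F, p is F. ✗
b: Box not Box p is F, p is F. ✗
c: Box not Box p is F, p is T. ✗
d: Box not Box p is T, p is T. ✓
e: Box not Box p is T, p is T. ✓
f: Box not Box p is T, p is T. ✓
g: Box not Box p is T, p is F. ✗
h: Box not Box p is T, p is F. ✗
— 3 worlds.
For Diamond (Diamond p and Box q):
a: successors {b}; Diamond p and Box q there: b:F. ✗
b: successors {c, d}; Diamond p and Box q there: c:T, d:F. ✓
c: successors {d}; Diamond p and Box q there: d:F. ✗
d: successors {e}; Diamond p and Box q there: e:F. ✗
e: successors {f, h}; Diamond p and Box q there: f:F, h:F. ✗
f: successors {g}; Diamond p and Box q there: g:F. ✗
g: successors {h}; Diamond p and Box q there: h:F. ✗
h: successors {a}; Diamond p and Box q there: a:F. ✗
— 1 world.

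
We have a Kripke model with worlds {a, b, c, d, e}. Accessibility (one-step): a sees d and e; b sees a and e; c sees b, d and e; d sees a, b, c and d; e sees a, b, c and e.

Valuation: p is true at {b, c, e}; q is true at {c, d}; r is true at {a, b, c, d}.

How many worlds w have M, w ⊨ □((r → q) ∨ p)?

a: successors {d, e}; (r → q) ∨ p there: d:T, e:T. ✓
b: successors {a, e}; (r → q) ∨ p there: a:F, e:T. ✗
c: successors {b, d, e}; (r → q) ∨ p there: b:T, d:T, e:T. ✓
d: successors {a, b, c, d}; (r → q) ∨ p there: a:F, b:T, c:T, d:T. ✗
e: successors {a, b, c, e}; (r → q) ∨ p there: a:F, b:T, c:T, e:T. ✗
Satisfying worlds: {a, c}.

2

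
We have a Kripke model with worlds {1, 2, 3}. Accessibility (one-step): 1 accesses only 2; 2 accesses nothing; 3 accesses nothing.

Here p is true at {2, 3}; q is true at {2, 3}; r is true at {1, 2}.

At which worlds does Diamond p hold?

1: successors {2}; p there: 2:T. ✓
2: no successors, so Diamond p fails. ✗
3: no successors, so Diamond p fails. ✗

{1}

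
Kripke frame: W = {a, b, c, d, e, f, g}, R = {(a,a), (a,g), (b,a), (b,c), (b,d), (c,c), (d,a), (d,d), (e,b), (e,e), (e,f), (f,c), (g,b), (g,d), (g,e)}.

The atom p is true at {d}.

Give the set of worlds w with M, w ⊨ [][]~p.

{c, f}

a: successors {a, g}; []~p there: a:T, g:F. ✗
b: successors {a, c, d}; []~p there: a:T, c:T, d:F. ✗
c: successors {c}; []~p there: c:T. ✓
d: successors {a, d}; []~p there: a:T, d:F. ✗
e: successors {b, e, f}; []~p there: b:F, e:T, f:T. ✗
f: successors {c}; []~p there: c:T. ✓
g: successors {b, d, e}; []~p there: b:F, d:F, e:T. ✗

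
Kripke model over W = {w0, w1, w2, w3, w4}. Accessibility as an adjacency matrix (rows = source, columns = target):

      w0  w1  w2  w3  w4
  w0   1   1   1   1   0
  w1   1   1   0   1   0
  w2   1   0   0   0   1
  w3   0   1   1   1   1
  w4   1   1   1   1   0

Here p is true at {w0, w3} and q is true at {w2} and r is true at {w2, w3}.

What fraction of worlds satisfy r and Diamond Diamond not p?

2/5

w0: r is F, Diamond Diamond not p is T. ✗
w1: r is F, Diamond Diamond not p is T. ✗
w2: r is T, Diamond Diamond not p is T. ✓
w3: r is T, Diamond Diamond not p is T. ✓
w4: r is F, Diamond Diamond not p is T. ✗
That's 2 of 5 worlds, so 2/5.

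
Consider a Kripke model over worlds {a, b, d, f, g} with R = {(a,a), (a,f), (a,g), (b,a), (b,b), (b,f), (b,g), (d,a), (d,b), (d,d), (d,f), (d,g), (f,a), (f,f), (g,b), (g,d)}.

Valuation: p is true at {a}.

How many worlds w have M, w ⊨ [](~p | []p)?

1

a: successors {a, f, g}; ~p | []p there: a:F, f:T, g:T. ✗
b: successors {a, b, f, g}; ~p | []p there: a:F, b:T, f:T, g:T. ✗
d: successors {a, b, d, f, g}; ~p | []p there: a:F, b:T, d:T, f:T, g:T. ✗
f: successors {a, f}; ~p | []p there: a:F, f:T. ✗
g: successors {b, d}; ~p | []p there: b:T, d:T. ✓
Satisfying worlds: {g}.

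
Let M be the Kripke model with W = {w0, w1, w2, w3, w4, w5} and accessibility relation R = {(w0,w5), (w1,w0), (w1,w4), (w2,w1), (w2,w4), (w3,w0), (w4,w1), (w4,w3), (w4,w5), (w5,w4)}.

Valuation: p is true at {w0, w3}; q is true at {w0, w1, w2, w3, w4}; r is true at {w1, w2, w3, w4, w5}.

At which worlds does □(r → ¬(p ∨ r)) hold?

{w3}

w0: successors {w5}; r → ¬(p ∨ r) there: w5:F. ✗
w1: successors {w0, w4}; r → ¬(p ∨ r) there: w0:T, w4:F. ✗
w2: successors {w1, w4}; r → ¬(p ∨ r) there: w1:F, w4:F. ✗
w3: successors {w0}; r → ¬(p ∨ r) there: w0:T. ✓
w4: successors {w1, w3, w5}; r → ¬(p ∨ r) there: w1:F, w3:F, w5:F. ✗
w5: successors {w4}; r → ¬(p ∨ r) there: w4:F. ✗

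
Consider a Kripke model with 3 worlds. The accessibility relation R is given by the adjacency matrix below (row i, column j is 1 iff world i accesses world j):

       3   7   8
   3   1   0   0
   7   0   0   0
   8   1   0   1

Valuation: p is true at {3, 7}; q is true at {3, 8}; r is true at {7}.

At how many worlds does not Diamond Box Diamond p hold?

1

3: Diamond Box Diamond p is T. ✗
7: Diamond Box Diamond p is F. ✓
8: Diamond Box Diamond p is T. ✗
Satisfying worlds: {7}.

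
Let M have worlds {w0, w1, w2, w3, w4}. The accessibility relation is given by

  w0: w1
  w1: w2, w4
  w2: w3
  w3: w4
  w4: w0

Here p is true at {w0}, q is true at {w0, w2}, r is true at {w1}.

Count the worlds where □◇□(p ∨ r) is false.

w0: successors {w1}; ◇□(p ∨ r) there: w1:T. ✓
w1: successors {w2, w4}; ◇□(p ∨ r) there: w2:F, w4:T. ✗
w2: successors {w3}; ◇□(p ∨ r) there: w3:T. ✓
w3: successors {w4}; ◇□(p ∨ r) there: w4:T. ✓
w4: successors {w0}; ◇□(p ∨ r) there: w0:F. ✗
Satisfying worlds: {w0, w2, w3}.
So □◇□(p ∨ r) fails at the other 2 worlds.

2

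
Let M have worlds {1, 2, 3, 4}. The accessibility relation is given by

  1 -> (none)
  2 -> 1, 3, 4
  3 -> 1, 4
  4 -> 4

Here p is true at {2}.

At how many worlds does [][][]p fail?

1: no successors, so [][][]p holds vacuously. ✓
2: successors {1, 3, 4}; [][]p there: 1:T, 3:F, 4:F. ✗
3: successors {1, 4}; [][]p there: 1:T, 4:F. ✗
4: successors {4}; [][]p there: 4:F. ✗
Satisfying worlds: {1}.
So [][][]p fails at the other 3 worlds.

3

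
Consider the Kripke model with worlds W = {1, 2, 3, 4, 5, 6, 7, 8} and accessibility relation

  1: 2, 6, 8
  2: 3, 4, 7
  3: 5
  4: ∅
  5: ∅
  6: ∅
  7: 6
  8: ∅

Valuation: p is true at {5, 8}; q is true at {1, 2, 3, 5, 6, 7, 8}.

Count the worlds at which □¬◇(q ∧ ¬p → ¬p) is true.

6

1: successors {2, 6, 8}; ¬◇(q ∧ ¬p → ¬p) there: 2:F, 6:T, 8:T. ✗
2: successors {3, 4, 7}; ¬◇(q ∧ ¬p → ¬p) there: 3:F, 4:T, 7:F. ✗
3: successors {5}; ¬◇(q ∧ ¬p → ¬p) there: 5:T. ✓
4: no successors, so □¬◇(q ∧ ¬p → ¬p) holds vacuously. ✓
5: no successors, so □¬◇(q ∧ ¬p → ¬p) holds vacuously. ✓
6: no successors, so □¬◇(q ∧ ¬p → ¬p) holds vacuously. ✓
7: successors {6}; ¬◇(q ∧ ¬p → ¬p) there: 6:T. ✓
8: no successors, so □¬◇(q ∧ ¬p → ¬p) holds vacuously. ✓
Satisfying worlds: {3, 4, 5, 6, 7, 8}.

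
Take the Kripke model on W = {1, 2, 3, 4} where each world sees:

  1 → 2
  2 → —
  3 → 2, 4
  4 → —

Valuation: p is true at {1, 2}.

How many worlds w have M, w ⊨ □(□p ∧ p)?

3

1: successors {2}; □p ∧ p there: 2:T. ✓
2: no successors, so □(□p ∧ p) holds vacuously. ✓
3: successors {2, 4}; □p ∧ p there: 2:T, 4:F. ✗
4: no successors, so □(□p ∧ p) holds vacuously. ✓
Satisfying worlds: {1, 2, 4}.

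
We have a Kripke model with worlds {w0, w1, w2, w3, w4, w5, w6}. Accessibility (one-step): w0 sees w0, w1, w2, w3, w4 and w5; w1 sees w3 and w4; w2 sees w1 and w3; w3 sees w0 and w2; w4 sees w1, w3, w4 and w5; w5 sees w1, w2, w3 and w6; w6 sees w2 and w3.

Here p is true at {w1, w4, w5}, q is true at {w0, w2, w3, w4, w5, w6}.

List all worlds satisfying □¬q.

w0: successors {w0, w1, w2, w3, w4, w5}; ¬q there: w0:F, w1:T, w2:F, w3:F, w4:F, w5:F. ✗
w1: successors {w3, w4}; ¬q there: w3:F, w4:F. ✗
w2: successors {w1, w3}; ¬q there: w1:T, w3:F. ✗
w3: successors {w0, w2}; ¬q there: w0:F, w2:F. ✗
w4: successors {w1, w3, w4, w5}; ¬q there: w1:T, w3:F, w4:F, w5:F. ✗
w5: successors {w1, w2, w3, w6}; ¬q there: w1:T, w2:F, w3:F, w6:F. ✗
w6: successors {w2, w3}; ¬q there: w2:F, w3:F. ✗

∅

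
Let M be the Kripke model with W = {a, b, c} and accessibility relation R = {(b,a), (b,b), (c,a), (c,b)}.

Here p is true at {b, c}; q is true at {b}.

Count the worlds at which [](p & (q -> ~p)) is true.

a: no successors, so [](p & (q -> ~p)) holds vacuously. ✓
b: successors {a, b}; p & (q -> ~p) there: a:F, b:F. ✗
c: successors {a, b}; p & (q -> ~p) there: a:F, b:F. ✗
Satisfying worlds: {a}.

1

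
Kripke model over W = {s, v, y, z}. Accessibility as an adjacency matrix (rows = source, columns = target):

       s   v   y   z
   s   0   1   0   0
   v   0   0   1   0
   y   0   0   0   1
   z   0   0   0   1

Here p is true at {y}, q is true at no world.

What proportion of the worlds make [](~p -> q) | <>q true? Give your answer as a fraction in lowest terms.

s: [](~p -> q) is F, <>q is F. ✗
v: [](~p -> q) is T, <>q is F. ✓
y: [](~p -> q) is F, <>q is F. ✗
z: [](~p -> q) is F, <>q is F. ✗
That's 1 of 4 worlds, so 1/4.

1/4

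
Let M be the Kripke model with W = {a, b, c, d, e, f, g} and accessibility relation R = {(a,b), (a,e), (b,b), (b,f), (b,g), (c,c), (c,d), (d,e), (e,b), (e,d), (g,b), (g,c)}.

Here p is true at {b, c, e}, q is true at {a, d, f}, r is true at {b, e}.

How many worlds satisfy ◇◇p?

a: successors {b, e}; ◇p there: b:T, e:T. ✓
b: successors {b, f, g}; ◇p there: b:T, f:F, g:T. ✓
c: successors {c, d}; ◇p there: c:T, d:T. ✓
d: successors {e}; ◇p there: e:T. ✓
e: successors {b, d}; ◇p there: b:T, d:T. ✓
f: no successors, so ◇◇p fails. ✗
g: successors {b, c}; ◇p there: b:T, c:T. ✓
Satisfying worlds: {a, b, c, d, e, g}.

6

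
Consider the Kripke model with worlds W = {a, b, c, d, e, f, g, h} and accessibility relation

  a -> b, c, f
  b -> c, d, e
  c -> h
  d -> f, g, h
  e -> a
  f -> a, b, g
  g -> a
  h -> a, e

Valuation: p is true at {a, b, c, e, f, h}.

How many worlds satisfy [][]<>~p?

a: successors {b, c, f}; []<>~p there: b:F, c:F, f:F. ✗
b: successors {c, d, e}; []<>~p there: c:F, d:F, e:F. ✗
c: successors {h}; []<>~p there: h:F. ✗
d: successors {f, g, h}; []<>~p there: f:F, g:F, h:F. ✗
e: successors {a}; []<>~p there: a:F. ✗
f: successors {a, b, g}; []<>~p there: a:F, b:F, g:F. ✗
g: successors {a}; []<>~p there: a:F. ✗
h: successors {a, e}; []<>~p there: a:F, e:F. ✗
Satisfying worlds: ∅.

0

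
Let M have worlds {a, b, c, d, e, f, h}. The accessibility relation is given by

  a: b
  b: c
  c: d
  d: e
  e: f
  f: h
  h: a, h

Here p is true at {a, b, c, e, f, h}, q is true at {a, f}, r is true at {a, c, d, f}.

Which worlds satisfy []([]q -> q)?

a: successors {b}; []q -> q there: b:T. ✓
b: successors {c}; []q -> q there: c:T. ✓
c: successors {d}; []q -> q there: d:T. ✓
d: successors {e}; []q -> q there: e:F. ✗
e: successors {f}; []q -> q there: f:T. ✓
f: successors {h}; []q -> q there: h:T. ✓
h: successors {a, h}; []q -> q there: a:T, h:T. ✓

{a, b, c, e, f, h}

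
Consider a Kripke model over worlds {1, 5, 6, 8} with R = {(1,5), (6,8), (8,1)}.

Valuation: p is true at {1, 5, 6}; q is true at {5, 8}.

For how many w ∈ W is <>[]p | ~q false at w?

1: <>[]p is T, ~q is T. ✓
5: <>[]p is F, ~q is F. ✗
6: <>[]p is T, ~q is T. ✓
8: <>[]p is T, ~q is F. ✓
Satisfying worlds: {1, 6, 8}.
So <>[]p | ~q fails at the other 1 world.

1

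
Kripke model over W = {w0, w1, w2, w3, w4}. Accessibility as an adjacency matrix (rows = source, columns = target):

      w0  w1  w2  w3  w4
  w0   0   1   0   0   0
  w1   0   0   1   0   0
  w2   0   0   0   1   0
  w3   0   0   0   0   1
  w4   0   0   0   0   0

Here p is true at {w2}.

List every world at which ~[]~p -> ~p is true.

w0: ~[]~p is F, ~p is T. ✓
w1: ~[]~p is T, ~p is T. ✓
w2: ~[]~p is F, ~p is F. ✓
w3: ~[]~p is F, ~p is T. ✓
w4: ~[]~p is F, ~p is T. ✓

{w0, w1, w2, w3, w4}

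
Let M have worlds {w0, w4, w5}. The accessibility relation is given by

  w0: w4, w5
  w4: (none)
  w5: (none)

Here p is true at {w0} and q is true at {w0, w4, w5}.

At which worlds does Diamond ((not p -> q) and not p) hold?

w0: successors {w4, w5}; (not p -> q) and not p there: w4:T, w5:T. ✓
w4: no successors, so Diamond ((not p -> q) and not p) fails. ✗
w5: no successors, so Diamond ((not p -> q) and not p) fails. ✗

{w0}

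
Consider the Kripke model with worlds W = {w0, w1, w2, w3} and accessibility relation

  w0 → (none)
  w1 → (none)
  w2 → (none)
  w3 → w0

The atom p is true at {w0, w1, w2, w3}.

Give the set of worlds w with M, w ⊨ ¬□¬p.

w0: □¬p is T. ✗
w1: □¬p is T. ✗
w2: □¬p is T. ✗
w3: □¬p is F. ✓

{w3}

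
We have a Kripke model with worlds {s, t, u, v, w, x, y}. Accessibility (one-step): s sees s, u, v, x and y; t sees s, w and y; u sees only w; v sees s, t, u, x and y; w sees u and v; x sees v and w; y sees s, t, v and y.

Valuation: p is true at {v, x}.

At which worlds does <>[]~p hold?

s: successors {s, u, v, x, y}; []~p there: s:F, u:T, v:F, x:F, y:F. ✓
t: successors {s, w, y}; []~p there: s:F, w:F, y:F. ✗
u: successors {w}; []~p there: w:F. ✗
v: successors {s, t, u, x, y}; []~p there: s:F, t:T, u:T, x:F, y:F. ✓
w: successors {u, v}; []~p there: u:T, v:F. ✓
x: successors {v, w}; []~p there: v:F, w:F. ✗
y: successors {s, t, v, y}; []~p there: s:F, t:T, v:F, y:F. ✓

{s, v, w, y}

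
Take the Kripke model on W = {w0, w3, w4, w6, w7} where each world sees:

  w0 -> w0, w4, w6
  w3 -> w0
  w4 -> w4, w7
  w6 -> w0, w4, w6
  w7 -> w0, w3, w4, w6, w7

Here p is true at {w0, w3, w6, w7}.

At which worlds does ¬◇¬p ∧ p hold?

w0: ¬◇¬p is F, p is T. ✗
w3: ¬◇¬p is T, p is T. ✓
w4: ¬◇¬p is F, p is F. ✗
w6: ¬◇¬p is F, p is T. ✗
w7: ¬◇¬p is F, p is T. ✗

{w3}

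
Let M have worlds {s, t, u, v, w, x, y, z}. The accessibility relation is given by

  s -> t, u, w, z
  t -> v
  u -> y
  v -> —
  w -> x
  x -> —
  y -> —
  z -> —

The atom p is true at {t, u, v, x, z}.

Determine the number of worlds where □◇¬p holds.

4

s: successors {t, u, w, z}; ◇¬p there: t:F, u:T, w:F, z:F. ✗
t: successors {v}; ◇¬p there: v:F. ✗
u: successors {y}; ◇¬p there: y:F. ✗
v: no successors, so □◇¬p holds vacuously. ✓
w: successors {x}; ◇¬p there: x:F. ✗
x: no successors, so □◇¬p holds vacuously. ✓
y: no successors, so □◇¬p holds vacuously. ✓
z: no successors, so □◇¬p holds vacuously. ✓
Satisfying worlds: {v, x, y, z}.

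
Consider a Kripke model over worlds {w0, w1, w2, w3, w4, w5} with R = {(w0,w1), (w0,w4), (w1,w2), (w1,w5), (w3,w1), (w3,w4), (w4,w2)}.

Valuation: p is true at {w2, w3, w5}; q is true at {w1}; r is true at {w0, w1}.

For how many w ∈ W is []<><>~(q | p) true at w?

2

w0: successors {w1, w4}; <><>~(q | p) there: w1:F, w4:F. ✗
w1: successors {w2, w5}; <><>~(q | p) there: w2:F, w5:F. ✗
w2: no successors, so []<><>~(q | p) holds vacuously. ✓
w3: successors {w1, w4}; <><>~(q | p) there: w1:F, w4:F. ✗
w4: successors {w2}; <><>~(q | p) there: w2:F. ✗
w5: no successors, so []<><>~(q | p) holds vacuously. ✓
Satisfying worlds: {w2, w5}.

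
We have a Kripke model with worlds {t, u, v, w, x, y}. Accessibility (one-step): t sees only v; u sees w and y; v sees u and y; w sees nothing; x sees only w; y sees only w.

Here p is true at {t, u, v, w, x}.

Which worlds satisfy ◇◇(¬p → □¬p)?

t: successors {v}; ◇(¬p → □¬p) there: v:T. ✓
u: successors {w, y}; ◇(¬p → □¬p) there: w:F, y:T. ✓
v: successors {u, y}; ◇(¬p → □¬p) there: u:T, y:T. ✓
w: no successors, so ◇◇(¬p → □¬p) fails. ✗
x: successors {w}; ◇(¬p → □¬p) there: w:F. ✗
y: successors {w}; ◇(¬p → □¬p) there: w:F. ✗

{t, u, v}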